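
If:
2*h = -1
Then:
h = -1/2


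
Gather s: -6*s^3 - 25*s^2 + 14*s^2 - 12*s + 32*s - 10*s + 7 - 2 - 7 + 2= -6*s^3 - 11*s^2 + 10*s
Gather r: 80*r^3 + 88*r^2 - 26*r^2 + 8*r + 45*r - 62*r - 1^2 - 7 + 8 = 80*r^3 + 62*r^2 - 9*r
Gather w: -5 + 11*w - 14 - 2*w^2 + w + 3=-2*w^2 + 12*w - 16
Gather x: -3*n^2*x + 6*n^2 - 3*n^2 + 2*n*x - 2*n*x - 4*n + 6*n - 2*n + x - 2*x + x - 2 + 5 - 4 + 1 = -3*n^2*x + 3*n^2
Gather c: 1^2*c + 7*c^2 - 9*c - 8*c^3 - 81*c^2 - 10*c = -8*c^3 - 74*c^2 - 18*c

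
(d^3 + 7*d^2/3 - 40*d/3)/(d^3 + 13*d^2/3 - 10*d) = (3*d^2 + 7*d - 40)/(3*d^2 + 13*d - 30)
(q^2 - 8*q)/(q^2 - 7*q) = (q - 8)/(q - 7)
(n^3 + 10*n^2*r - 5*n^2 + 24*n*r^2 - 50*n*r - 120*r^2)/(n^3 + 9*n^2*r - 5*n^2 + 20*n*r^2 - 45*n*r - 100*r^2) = (n + 6*r)/(n + 5*r)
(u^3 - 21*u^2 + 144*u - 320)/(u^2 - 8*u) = u - 13 + 40/u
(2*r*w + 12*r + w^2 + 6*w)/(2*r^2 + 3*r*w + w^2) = (w + 6)/(r + w)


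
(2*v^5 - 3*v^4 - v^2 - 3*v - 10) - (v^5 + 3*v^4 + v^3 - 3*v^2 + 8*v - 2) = v^5 - 6*v^4 - v^3 + 2*v^2 - 11*v - 8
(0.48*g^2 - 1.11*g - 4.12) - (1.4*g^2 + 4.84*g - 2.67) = -0.92*g^2 - 5.95*g - 1.45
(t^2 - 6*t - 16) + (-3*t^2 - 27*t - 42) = -2*t^2 - 33*t - 58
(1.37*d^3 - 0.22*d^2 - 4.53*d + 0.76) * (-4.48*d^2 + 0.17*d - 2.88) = -6.1376*d^5 + 1.2185*d^4 + 16.3114*d^3 - 3.5413*d^2 + 13.1756*d - 2.1888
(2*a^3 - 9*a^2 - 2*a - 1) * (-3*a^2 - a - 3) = -6*a^5 + 25*a^4 + 9*a^3 + 32*a^2 + 7*a + 3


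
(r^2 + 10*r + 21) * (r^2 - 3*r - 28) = r^4 + 7*r^3 - 37*r^2 - 343*r - 588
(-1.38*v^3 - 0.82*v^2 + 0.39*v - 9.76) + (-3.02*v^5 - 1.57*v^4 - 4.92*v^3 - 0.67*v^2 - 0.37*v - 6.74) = -3.02*v^5 - 1.57*v^4 - 6.3*v^3 - 1.49*v^2 + 0.02*v - 16.5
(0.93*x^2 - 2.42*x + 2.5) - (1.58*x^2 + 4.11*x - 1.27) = -0.65*x^2 - 6.53*x + 3.77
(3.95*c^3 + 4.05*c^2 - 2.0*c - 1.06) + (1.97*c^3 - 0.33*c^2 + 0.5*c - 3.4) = 5.92*c^3 + 3.72*c^2 - 1.5*c - 4.46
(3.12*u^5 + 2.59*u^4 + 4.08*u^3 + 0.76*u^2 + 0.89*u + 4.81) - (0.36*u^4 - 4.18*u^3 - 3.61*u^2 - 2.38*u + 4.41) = 3.12*u^5 + 2.23*u^4 + 8.26*u^3 + 4.37*u^2 + 3.27*u + 0.399999999999999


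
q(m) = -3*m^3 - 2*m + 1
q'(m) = -9*m^2 - 2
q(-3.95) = 193.79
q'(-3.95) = -142.42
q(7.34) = -1200.02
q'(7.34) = -486.88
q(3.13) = -97.25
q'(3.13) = -90.17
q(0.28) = 0.37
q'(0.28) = -2.71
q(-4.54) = 290.81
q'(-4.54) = -187.50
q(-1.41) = 12.23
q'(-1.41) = -19.89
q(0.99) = -3.89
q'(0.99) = -10.82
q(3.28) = -111.42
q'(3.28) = -98.83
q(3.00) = -86.00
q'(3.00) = -83.00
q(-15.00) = 10156.00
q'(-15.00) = -2027.00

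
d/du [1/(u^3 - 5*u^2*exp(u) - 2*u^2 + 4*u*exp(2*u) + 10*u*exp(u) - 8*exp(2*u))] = (5*u^2*exp(u) - 3*u^2 - 8*u*exp(2*u) + 4*u + 12*exp(2*u) - 10*exp(u))/(u^3 - 5*u^2*exp(u) - 2*u^2 + 4*u*exp(2*u) + 10*u*exp(u) - 8*exp(2*u))^2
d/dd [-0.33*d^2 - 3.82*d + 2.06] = -0.66*d - 3.82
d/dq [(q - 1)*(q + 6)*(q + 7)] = 3*q^2 + 24*q + 29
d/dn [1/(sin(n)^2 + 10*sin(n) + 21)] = -2*(sin(n) + 5)*cos(n)/(sin(n)^2 + 10*sin(n) + 21)^2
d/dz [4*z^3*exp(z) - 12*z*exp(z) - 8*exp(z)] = 4*(z^3 + 3*z^2 - 3*z - 5)*exp(z)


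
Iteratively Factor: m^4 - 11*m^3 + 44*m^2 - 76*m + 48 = (m - 2)*(m^3 - 9*m^2 + 26*m - 24) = (m - 3)*(m - 2)*(m^2 - 6*m + 8) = (m - 3)*(m - 2)^2*(m - 4)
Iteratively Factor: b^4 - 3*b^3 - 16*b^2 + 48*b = (b - 3)*(b^3 - 16*b) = (b - 4)*(b - 3)*(b^2 + 4*b) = b*(b - 4)*(b - 3)*(b + 4)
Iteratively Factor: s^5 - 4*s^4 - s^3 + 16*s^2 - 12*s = (s - 2)*(s^4 - 2*s^3 - 5*s^2 + 6*s) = s*(s - 2)*(s^3 - 2*s^2 - 5*s + 6) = s*(s - 2)*(s + 2)*(s^2 - 4*s + 3) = s*(s - 3)*(s - 2)*(s + 2)*(s - 1)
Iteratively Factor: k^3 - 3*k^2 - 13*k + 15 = (k + 3)*(k^2 - 6*k + 5) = (k - 1)*(k + 3)*(k - 5)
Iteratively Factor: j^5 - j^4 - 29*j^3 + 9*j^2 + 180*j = (j - 3)*(j^4 + 2*j^3 - 23*j^2 - 60*j) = (j - 5)*(j - 3)*(j^3 + 7*j^2 + 12*j) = (j - 5)*(j - 3)*(j + 3)*(j^2 + 4*j) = j*(j - 5)*(j - 3)*(j + 3)*(j + 4)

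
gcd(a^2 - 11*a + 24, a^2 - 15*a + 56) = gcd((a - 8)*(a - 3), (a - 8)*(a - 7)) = a - 8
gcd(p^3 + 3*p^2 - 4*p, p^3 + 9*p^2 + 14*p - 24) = p^2 + 3*p - 4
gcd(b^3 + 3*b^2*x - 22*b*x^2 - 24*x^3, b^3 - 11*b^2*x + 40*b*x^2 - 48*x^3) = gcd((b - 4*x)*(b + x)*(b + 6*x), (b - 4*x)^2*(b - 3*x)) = -b + 4*x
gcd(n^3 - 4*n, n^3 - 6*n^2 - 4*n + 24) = n^2 - 4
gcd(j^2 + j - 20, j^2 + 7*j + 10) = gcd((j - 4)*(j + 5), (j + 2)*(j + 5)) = j + 5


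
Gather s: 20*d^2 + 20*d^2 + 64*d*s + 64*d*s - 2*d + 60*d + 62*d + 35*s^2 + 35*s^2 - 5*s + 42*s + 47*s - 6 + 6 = 40*d^2 + 120*d + 70*s^2 + s*(128*d + 84)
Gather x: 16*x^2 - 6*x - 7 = 16*x^2 - 6*x - 7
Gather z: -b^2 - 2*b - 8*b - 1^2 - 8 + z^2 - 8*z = -b^2 - 10*b + z^2 - 8*z - 9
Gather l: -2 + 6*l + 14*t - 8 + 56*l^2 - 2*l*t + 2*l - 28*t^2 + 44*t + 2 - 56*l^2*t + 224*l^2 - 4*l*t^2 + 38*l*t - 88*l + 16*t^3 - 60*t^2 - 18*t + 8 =l^2*(280 - 56*t) + l*(-4*t^2 + 36*t - 80) + 16*t^3 - 88*t^2 + 40*t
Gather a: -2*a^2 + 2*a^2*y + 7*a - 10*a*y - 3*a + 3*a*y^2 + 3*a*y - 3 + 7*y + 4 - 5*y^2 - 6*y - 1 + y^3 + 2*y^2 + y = a^2*(2*y - 2) + a*(3*y^2 - 7*y + 4) + y^3 - 3*y^2 + 2*y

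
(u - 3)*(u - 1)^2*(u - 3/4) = u^4 - 23*u^3/4 + 43*u^2/4 - 33*u/4 + 9/4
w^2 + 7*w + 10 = (w + 2)*(w + 5)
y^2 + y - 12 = (y - 3)*(y + 4)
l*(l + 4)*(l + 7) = l^3 + 11*l^2 + 28*l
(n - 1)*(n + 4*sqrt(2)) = n^2 - n + 4*sqrt(2)*n - 4*sqrt(2)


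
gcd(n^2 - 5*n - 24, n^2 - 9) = n + 3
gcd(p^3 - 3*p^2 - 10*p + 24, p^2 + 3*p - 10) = p - 2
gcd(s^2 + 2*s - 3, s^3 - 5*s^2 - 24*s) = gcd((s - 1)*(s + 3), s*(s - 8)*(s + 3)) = s + 3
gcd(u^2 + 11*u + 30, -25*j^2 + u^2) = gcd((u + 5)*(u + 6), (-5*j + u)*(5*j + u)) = 1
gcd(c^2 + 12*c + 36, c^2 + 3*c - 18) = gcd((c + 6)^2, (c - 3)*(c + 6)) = c + 6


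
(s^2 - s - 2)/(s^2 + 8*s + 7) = (s - 2)/(s + 7)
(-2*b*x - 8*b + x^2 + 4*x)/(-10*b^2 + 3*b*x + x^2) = (x + 4)/(5*b + x)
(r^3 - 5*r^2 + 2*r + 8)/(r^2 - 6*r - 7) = (r^2 - 6*r + 8)/(r - 7)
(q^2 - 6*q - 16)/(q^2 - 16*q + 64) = (q + 2)/(q - 8)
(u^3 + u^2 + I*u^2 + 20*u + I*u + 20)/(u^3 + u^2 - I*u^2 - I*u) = (u^2 + I*u + 20)/(u*(u - I))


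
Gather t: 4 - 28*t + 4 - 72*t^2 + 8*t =-72*t^2 - 20*t + 8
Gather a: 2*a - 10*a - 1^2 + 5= 4 - 8*a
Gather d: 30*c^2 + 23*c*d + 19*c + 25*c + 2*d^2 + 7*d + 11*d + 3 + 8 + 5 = 30*c^2 + 44*c + 2*d^2 + d*(23*c + 18) + 16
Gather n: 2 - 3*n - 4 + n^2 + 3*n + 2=n^2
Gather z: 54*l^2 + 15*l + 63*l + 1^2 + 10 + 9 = 54*l^2 + 78*l + 20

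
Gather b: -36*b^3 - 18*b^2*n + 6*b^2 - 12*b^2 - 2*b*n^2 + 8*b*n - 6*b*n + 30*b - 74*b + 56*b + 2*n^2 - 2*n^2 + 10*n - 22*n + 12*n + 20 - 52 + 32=-36*b^3 + b^2*(-18*n - 6) + b*(-2*n^2 + 2*n + 12)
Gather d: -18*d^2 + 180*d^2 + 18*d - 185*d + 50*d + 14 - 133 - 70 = 162*d^2 - 117*d - 189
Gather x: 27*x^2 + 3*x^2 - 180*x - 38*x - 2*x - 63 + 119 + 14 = 30*x^2 - 220*x + 70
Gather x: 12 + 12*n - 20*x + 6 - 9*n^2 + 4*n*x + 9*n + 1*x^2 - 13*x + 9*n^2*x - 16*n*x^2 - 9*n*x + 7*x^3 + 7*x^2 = -9*n^2 + 21*n + 7*x^3 + x^2*(8 - 16*n) + x*(9*n^2 - 5*n - 33) + 18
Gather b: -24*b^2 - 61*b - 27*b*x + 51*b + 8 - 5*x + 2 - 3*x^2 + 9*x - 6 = -24*b^2 + b*(-27*x - 10) - 3*x^2 + 4*x + 4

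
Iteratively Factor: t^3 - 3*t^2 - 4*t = (t - 4)*(t^2 + t) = (t - 4)*(t + 1)*(t)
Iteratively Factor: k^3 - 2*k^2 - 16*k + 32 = (k - 4)*(k^2 + 2*k - 8) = (k - 4)*(k + 4)*(k - 2)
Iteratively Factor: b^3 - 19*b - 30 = (b - 5)*(b^2 + 5*b + 6) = (b - 5)*(b + 2)*(b + 3)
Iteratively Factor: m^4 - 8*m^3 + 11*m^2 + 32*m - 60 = (m - 5)*(m^3 - 3*m^2 - 4*m + 12) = (m - 5)*(m - 2)*(m^2 - m - 6) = (m - 5)*(m - 3)*(m - 2)*(m + 2)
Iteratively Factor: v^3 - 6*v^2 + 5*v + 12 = (v - 4)*(v^2 - 2*v - 3) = (v - 4)*(v - 3)*(v + 1)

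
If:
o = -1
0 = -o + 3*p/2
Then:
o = -1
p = -2/3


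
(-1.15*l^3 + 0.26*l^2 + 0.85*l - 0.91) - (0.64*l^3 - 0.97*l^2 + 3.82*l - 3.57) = -1.79*l^3 + 1.23*l^2 - 2.97*l + 2.66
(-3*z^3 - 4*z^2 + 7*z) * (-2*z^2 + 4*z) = 6*z^5 - 4*z^4 - 30*z^3 + 28*z^2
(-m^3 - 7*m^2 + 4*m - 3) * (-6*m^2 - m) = 6*m^5 + 43*m^4 - 17*m^3 + 14*m^2 + 3*m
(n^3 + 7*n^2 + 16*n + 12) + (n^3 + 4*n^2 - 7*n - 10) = 2*n^3 + 11*n^2 + 9*n + 2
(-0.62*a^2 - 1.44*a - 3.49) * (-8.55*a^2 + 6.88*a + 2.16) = 5.301*a^4 + 8.0464*a^3 + 18.5931*a^2 - 27.1216*a - 7.5384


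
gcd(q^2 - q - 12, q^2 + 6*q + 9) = q + 3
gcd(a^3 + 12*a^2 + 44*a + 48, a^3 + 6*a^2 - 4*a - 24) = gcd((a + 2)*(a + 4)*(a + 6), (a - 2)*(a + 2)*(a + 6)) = a^2 + 8*a + 12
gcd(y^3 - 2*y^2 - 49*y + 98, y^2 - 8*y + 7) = y - 7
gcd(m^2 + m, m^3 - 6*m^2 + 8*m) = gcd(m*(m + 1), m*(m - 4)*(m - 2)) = m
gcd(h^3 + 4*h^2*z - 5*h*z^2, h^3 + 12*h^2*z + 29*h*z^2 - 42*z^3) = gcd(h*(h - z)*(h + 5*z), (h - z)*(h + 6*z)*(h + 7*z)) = -h + z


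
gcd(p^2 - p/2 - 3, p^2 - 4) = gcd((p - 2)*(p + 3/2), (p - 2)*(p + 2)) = p - 2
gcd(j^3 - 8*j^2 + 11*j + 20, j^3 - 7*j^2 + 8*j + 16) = j^2 - 3*j - 4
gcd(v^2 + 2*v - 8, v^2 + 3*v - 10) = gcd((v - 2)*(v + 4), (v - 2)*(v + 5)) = v - 2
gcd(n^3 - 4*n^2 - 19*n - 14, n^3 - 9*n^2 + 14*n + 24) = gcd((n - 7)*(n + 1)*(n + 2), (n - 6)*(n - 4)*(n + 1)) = n + 1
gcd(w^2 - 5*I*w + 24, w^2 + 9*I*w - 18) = w + 3*I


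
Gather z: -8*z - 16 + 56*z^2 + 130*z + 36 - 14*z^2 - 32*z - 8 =42*z^2 + 90*z + 12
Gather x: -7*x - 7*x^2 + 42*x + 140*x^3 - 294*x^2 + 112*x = 140*x^3 - 301*x^2 + 147*x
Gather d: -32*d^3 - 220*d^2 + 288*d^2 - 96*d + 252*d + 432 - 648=-32*d^3 + 68*d^2 + 156*d - 216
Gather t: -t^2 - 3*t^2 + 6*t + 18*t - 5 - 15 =-4*t^2 + 24*t - 20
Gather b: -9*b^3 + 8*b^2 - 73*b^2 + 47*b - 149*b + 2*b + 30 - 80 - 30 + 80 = -9*b^3 - 65*b^2 - 100*b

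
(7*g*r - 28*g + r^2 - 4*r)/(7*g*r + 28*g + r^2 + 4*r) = (r - 4)/(r + 4)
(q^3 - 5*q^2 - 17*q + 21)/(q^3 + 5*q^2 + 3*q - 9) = (q - 7)/(q + 3)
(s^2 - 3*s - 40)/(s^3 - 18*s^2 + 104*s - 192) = (s + 5)/(s^2 - 10*s + 24)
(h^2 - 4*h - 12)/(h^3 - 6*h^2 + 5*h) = (h^2 - 4*h - 12)/(h*(h^2 - 6*h + 5))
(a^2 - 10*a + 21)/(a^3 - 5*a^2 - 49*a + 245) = (a - 3)/(a^2 + 2*a - 35)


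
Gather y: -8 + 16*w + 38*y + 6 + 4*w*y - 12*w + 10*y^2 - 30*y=4*w + 10*y^2 + y*(4*w + 8) - 2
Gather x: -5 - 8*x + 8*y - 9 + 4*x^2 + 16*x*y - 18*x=4*x^2 + x*(16*y - 26) + 8*y - 14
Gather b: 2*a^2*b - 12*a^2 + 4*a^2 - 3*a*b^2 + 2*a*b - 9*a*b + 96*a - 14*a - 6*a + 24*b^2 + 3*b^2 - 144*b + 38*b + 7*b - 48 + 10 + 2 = -8*a^2 + 76*a + b^2*(27 - 3*a) + b*(2*a^2 - 7*a - 99) - 36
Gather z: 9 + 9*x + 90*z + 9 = 9*x + 90*z + 18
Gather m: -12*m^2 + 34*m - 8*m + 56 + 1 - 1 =-12*m^2 + 26*m + 56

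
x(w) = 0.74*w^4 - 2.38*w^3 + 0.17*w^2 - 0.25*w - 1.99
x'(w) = 2.96*w^3 - 7.14*w^2 + 0.34*w - 0.25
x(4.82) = 133.65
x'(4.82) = 166.97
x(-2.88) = 107.90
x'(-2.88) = -131.16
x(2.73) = -8.73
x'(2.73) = 7.69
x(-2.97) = 120.18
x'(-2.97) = -141.79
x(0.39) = -2.19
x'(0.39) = -1.03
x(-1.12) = 3.01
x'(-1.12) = -13.75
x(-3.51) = 216.22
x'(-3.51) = -217.41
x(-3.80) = 286.31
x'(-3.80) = -267.06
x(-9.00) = 6604.19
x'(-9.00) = -2739.49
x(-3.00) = 124.49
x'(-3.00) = -145.45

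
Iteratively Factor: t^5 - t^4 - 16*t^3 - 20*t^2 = (t)*(t^4 - t^3 - 16*t^2 - 20*t) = t*(t - 5)*(t^3 + 4*t^2 + 4*t) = t*(t - 5)*(t + 2)*(t^2 + 2*t) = t^2*(t - 5)*(t + 2)*(t + 2)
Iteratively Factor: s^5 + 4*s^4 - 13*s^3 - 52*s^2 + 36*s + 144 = (s + 4)*(s^4 - 13*s^2 + 36) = (s + 3)*(s + 4)*(s^3 - 3*s^2 - 4*s + 12) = (s - 3)*(s + 3)*(s + 4)*(s^2 - 4) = (s - 3)*(s - 2)*(s + 3)*(s + 4)*(s + 2)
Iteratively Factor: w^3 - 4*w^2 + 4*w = (w - 2)*(w^2 - 2*w) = (w - 2)^2*(w)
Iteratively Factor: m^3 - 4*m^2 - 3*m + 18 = (m - 3)*(m^2 - m - 6) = (m - 3)^2*(m + 2)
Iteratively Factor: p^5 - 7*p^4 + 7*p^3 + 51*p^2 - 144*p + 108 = (p - 3)*(p^4 - 4*p^3 - 5*p^2 + 36*p - 36) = (p - 3)^2*(p^3 - p^2 - 8*p + 12) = (p - 3)^2*(p + 3)*(p^2 - 4*p + 4) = (p - 3)^2*(p - 2)*(p + 3)*(p - 2)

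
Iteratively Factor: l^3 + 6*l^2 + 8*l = (l + 4)*(l^2 + 2*l) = l*(l + 4)*(l + 2)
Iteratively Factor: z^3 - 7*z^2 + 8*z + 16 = (z - 4)*(z^2 - 3*z - 4) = (z - 4)^2*(z + 1)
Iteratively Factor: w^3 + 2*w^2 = (w + 2)*(w^2) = w*(w + 2)*(w)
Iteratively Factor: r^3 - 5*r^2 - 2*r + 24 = (r - 4)*(r^2 - r - 6) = (r - 4)*(r - 3)*(r + 2)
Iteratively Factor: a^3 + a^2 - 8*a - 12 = (a - 3)*(a^2 + 4*a + 4) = (a - 3)*(a + 2)*(a + 2)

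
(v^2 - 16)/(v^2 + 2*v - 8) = (v - 4)/(v - 2)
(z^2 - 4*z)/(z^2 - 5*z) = (z - 4)/(z - 5)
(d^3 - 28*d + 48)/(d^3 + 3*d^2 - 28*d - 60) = (d^2 - 6*d + 8)/(d^2 - 3*d - 10)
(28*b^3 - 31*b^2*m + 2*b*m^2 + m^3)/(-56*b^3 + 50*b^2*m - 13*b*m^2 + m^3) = (-7*b^2 + 6*b*m + m^2)/(14*b^2 - 9*b*m + m^2)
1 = 1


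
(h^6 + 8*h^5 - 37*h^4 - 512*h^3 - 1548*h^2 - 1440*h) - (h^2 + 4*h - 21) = h^6 + 8*h^5 - 37*h^4 - 512*h^3 - 1549*h^2 - 1444*h + 21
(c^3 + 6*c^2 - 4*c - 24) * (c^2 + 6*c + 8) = c^5 + 12*c^4 + 40*c^3 - 176*c - 192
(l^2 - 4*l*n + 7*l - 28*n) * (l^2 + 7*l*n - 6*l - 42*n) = l^4 + 3*l^3*n + l^3 - 28*l^2*n^2 + 3*l^2*n - 42*l^2 - 28*l*n^2 - 126*l*n + 1176*n^2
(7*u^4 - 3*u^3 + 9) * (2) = 14*u^4 - 6*u^3 + 18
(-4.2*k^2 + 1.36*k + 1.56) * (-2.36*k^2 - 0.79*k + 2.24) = 9.912*k^4 + 0.1084*k^3 - 14.164*k^2 + 1.814*k + 3.4944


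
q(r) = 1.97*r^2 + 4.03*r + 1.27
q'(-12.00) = -43.25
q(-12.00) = 236.59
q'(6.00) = 27.67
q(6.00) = 96.37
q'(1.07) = 8.25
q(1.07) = 7.84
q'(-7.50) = -25.52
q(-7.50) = 81.86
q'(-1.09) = -0.26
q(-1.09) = -0.78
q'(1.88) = 11.44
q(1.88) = 15.81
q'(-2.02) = -3.93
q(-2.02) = 1.17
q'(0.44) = 5.76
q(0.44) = 3.42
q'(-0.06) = 3.79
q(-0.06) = 1.04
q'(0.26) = 5.05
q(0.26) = 2.45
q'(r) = 3.94*r + 4.03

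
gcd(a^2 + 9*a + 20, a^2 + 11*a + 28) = a + 4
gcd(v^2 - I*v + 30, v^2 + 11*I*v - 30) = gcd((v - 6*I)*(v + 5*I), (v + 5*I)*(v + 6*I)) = v + 5*I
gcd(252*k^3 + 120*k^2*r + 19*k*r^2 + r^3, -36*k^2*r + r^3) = 6*k + r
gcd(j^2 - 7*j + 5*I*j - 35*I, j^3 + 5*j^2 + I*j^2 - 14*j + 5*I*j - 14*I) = 1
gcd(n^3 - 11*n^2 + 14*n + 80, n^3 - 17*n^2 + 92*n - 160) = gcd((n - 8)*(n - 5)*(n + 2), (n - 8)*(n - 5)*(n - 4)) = n^2 - 13*n + 40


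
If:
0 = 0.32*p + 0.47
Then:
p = -1.47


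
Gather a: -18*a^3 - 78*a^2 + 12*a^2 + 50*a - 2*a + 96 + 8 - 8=-18*a^3 - 66*a^2 + 48*a + 96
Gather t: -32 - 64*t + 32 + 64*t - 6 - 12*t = -12*t - 6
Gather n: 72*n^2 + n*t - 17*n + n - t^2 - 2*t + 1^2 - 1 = 72*n^2 + n*(t - 16) - t^2 - 2*t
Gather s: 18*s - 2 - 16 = 18*s - 18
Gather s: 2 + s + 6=s + 8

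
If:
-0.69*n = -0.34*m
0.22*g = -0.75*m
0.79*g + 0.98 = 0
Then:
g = -1.24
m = 0.36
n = 0.18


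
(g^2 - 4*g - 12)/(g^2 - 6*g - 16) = (g - 6)/(g - 8)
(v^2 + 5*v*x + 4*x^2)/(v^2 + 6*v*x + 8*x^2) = (v + x)/(v + 2*x)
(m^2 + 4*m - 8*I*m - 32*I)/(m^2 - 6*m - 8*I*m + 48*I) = (m + 4)/(m - 6)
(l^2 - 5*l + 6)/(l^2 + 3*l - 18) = (l - 2)/(l + 6)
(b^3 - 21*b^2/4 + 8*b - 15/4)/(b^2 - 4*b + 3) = b - 5/4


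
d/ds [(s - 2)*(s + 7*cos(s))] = s + (2 - s)*(7*sin(s) - 1) + 7*cos(s)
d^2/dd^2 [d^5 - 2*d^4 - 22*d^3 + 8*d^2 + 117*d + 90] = 20*d^3 - 24*d^2 - 132*d + 16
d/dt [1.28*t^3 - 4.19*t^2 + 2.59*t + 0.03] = 3.84*t^2 - 8.38*t + 2.59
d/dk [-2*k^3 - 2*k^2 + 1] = 2*k*(-3*k - 2)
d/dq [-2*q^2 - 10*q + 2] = -4*q - 10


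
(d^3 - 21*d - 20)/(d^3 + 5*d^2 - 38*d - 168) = (d^2 - 4*d - 5)/(d^2 + d - 42)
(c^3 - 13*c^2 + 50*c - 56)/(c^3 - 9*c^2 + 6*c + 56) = (c - 2)/(c + 2)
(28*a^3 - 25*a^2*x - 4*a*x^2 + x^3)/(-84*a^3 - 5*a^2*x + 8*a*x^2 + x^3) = (7*a^2 - 8*a*x + x^2)/(-21*a^2 + 4*a*x + x^2)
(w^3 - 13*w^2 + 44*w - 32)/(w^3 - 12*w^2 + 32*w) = (w - 1)/w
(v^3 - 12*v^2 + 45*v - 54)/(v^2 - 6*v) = v - 6 + 9/v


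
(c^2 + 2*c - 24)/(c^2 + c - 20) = (c + 6)/(c + 5)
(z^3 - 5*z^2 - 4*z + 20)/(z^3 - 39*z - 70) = (z^2 - 7*z + 10)/(z^2 - 2*z - 35)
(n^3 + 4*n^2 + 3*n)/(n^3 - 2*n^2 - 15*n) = (n + 1)/(n - 5)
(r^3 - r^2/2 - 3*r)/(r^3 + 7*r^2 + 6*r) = (r^2 - r/2 - 3)/(r^2 + 7*r + 6)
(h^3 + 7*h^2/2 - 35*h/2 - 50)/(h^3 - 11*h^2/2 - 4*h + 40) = (h + 5)/(h - 4)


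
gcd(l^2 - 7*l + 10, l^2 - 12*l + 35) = l - 5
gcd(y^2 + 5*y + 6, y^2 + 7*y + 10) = y + 2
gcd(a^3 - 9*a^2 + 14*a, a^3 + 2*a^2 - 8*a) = a^2 - 2*a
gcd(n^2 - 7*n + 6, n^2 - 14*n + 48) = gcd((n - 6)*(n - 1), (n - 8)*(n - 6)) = n - 6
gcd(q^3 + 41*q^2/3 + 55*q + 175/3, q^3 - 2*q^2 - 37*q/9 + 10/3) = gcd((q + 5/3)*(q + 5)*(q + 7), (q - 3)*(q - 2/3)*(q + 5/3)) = q + 5/3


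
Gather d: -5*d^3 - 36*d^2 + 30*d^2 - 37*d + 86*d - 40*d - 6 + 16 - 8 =-5*d^3 - 6*d^2 + 9*d + 2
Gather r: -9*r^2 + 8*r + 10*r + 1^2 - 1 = -9*r^2 + 18*r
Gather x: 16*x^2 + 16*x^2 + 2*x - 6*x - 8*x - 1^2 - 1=32*x^2 - 12*x - 2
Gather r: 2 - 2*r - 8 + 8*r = 6*r - 6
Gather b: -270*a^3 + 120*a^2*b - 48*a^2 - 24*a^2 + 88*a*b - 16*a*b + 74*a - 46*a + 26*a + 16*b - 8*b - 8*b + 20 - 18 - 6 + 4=-270*a^3 - 72*a^2 + 54*a + b*(120*a^2 + 72*a)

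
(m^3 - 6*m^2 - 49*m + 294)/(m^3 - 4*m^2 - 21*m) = (m^2 + m - 42)/(m*(m + 3))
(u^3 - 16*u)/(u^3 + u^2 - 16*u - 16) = u/(u + 1)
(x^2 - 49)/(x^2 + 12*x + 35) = (x - 7)/(x + 5)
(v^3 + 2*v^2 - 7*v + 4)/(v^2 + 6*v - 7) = (v^2 + 3*v - 4)/(v + 7)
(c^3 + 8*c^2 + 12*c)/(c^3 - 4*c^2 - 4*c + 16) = c*(c + 6)/(c^2 - 6*c + 8)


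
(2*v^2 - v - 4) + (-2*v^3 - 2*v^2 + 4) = -2*v^3 - v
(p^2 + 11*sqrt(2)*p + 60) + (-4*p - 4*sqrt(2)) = p^2 - 4*p + 11*sqrt(2)*p - 4*sqrt(2) + 60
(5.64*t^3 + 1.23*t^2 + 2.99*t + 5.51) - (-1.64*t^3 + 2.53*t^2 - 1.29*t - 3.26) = 7.28*t^3 - 1.3*t^2 + 4.28*t + 8.77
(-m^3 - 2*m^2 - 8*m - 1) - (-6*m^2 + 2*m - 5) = -m^3 + 4*m^2 - 10*m + 4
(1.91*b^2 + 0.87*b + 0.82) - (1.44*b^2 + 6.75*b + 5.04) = 0.47*b^2 - 5.88*b - 4.22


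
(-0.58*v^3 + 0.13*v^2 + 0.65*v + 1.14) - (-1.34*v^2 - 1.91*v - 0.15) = -0.58*v^3 + 1.47*v^2 + 2.56*v + 1.29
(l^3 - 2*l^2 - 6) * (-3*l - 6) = -3*l^4 + 12*l^2 + 18*l + 36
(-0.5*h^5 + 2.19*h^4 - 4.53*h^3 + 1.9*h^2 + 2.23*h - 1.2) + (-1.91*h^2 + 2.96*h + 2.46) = -0.5*h^5 + 2.19*h^4 - 4.53*h^3 - 0.01*h^2 + 5.19*h + 1.26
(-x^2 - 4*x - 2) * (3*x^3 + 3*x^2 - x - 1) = -3*x^5 - 15*x^4 - 17*x^3 - x^2 + 6*x + 2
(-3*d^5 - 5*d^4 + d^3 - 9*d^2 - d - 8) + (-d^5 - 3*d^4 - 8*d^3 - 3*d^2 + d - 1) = -4*d^5 - 8*d^4 - 7*d^3 - 12*d^2 - 9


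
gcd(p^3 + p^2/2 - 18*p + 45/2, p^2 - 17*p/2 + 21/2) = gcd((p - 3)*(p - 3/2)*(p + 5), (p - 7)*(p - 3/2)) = p - 3/2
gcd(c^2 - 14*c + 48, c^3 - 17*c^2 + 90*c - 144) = c^2 - 14*c + 48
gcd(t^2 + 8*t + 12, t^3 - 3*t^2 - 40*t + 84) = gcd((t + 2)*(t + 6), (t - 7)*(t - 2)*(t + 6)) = t + 6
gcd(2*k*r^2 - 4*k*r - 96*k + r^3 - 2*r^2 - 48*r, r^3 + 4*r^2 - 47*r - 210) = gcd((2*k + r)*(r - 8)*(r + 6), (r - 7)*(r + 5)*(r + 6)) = r + 6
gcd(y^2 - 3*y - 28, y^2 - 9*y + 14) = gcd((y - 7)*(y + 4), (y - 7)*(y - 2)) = y - 7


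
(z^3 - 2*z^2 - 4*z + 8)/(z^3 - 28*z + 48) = (z^2 - 4)/(z^2 + 2*z - 24)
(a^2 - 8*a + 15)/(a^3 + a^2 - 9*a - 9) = (a - 5)/(a^2 + 4*a + 3)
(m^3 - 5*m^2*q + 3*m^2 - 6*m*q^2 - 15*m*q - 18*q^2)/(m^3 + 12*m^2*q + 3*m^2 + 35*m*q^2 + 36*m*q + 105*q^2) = (m^2 - 5*m*q - 6*q^2)/(m^2 + 12*m*q + 35*q^2)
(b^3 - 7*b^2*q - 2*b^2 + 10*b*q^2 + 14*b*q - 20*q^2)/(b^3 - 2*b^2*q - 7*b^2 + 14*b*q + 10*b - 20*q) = (b - 5*q)/(b - 5)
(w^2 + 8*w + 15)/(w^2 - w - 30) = (w + 3)/(w - 6)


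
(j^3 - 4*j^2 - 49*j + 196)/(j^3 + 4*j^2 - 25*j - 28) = (j - 7)/(j + 1)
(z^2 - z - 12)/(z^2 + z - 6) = (z - 4)/(z - 2)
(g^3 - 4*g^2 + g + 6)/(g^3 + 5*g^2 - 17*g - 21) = (g - 2)/(g + 7)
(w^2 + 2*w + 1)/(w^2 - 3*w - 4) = (w + 1)/(w - 4)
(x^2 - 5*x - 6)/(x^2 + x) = (x - 6)/x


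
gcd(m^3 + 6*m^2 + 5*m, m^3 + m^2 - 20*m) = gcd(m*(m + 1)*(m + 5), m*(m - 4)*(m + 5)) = m^2 + 5*m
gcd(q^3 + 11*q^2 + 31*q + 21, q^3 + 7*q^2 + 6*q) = q + 1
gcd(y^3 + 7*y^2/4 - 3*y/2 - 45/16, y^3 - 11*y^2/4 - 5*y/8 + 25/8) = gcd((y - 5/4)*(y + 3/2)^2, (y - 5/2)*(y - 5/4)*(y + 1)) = y - 5/4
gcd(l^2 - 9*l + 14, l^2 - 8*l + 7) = l - 7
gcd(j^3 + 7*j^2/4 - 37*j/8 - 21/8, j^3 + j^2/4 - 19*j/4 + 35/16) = j - 7/4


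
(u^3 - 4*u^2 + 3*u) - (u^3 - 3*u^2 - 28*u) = -u^2 + 31*u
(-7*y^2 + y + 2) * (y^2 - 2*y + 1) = -7*y^4 + 15*y^3 - 7*y^2 - 3*y + 2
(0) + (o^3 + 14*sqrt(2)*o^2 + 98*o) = o^3 + 14*sqrt(2)*o^2 + 98*o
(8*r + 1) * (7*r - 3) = 56*r^2 - 17*r - 3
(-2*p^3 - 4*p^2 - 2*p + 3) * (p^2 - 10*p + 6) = -2*p^5 + 16*p^4 + 26*p^3 - p^2 - 42*p + 18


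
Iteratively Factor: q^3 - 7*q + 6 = (q - 1)*(q^2 + q - 6) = (q - 1)*(q + 3)*(q - 2)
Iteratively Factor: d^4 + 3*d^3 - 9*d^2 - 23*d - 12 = (d - 3)*(d^3 + 6*d^2 + 9*d + 4) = (d - 3)*(d + 1)*(d^2 + 5*d + 4) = (d - 3)*(d + 1)*(d + 4)*(d + 1)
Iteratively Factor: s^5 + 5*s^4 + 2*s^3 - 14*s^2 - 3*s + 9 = (s + 3)*(s^4 + 2*s^3 - 4*s^2 - 2*s + 3) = (s - 1)*(s + 3)*(s^3 + 3*s^2 - s - 3) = (s - 1)*(s + 3)^2*(s^2 - 1) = (s - 1)*(s + 1)*(s + 3)^2*(s - 1)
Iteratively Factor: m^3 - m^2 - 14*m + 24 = (m + 4)*(m^2 - 5*m + 6) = (m - 2)*(m + 4)*(m - 3)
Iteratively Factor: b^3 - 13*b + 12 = (b + 4)*(b^2 - 4*b + 3) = (b - 1)*(b + 4)*(b - 3)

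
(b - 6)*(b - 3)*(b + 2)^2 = b^4 - 5*b^3 - 14*b^2 + 36*b + 72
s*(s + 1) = s^2 + s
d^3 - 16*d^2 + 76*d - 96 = (d - 8)*(d - 6)*(d - 2)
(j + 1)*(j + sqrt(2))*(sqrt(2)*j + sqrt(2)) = sqrt(2)*j^3 + 2*j^2 + 2*sqrt(2)*j^2 + sqrt(2)*j + 4*j + 2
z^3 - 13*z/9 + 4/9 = (z - 1)*(z - 1/3)*(z + 4/3)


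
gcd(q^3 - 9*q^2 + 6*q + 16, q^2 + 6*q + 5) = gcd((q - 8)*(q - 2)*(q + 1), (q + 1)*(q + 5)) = q + 1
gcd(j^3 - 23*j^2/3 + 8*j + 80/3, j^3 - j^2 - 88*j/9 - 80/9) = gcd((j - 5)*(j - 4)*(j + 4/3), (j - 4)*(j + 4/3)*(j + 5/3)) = j^2 - 8*j/3 - 16/3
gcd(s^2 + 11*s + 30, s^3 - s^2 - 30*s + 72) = s + 6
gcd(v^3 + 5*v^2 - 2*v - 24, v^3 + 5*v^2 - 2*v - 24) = v^3 + 5*v^2 - 2*v - 24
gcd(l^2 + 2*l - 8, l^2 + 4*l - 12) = l - 2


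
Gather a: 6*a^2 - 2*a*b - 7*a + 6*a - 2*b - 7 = 6*a^2 + a*(-2*b - 1) - 2*b - 7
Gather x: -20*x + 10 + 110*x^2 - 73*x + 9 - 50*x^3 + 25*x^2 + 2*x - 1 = -50*x^3 + 135*x^2 - 91*x + 18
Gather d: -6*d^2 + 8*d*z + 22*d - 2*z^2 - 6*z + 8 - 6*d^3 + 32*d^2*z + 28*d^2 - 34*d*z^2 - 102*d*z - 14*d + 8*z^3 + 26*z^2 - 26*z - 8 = -6*d^3 + d^2*(32*z + 22) + d*(-34*z^2 - 94*z + 8) + 8*z^3 + 24*z^2 - 32*z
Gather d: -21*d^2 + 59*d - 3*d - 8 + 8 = -21*d^2 + 56*d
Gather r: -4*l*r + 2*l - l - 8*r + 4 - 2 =l + r*(-4*l - 8) + 2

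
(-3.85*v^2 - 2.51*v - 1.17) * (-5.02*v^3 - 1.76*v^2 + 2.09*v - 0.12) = 19.327*v^5 + 19.3762*v^4 + 2.2445*v^3 - 2.7247*v^2 - 2.1441*v + 0.1404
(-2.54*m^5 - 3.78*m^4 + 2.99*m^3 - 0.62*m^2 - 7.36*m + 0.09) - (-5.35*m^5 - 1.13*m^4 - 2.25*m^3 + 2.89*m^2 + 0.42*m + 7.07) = 2.81*m^5 - 2.65*m^4 + 5.24*m^3 - 3.51*m^2 - 7.78*m - 6.98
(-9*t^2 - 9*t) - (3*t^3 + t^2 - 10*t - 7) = -3*t^3 - 10*t^2 + t + 7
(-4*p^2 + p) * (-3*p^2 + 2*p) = 12*p^4 - 11*p^3 + 2*p^2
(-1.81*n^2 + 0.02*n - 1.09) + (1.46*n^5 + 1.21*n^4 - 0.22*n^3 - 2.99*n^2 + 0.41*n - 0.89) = 1.46*n^5 + 1.21*n^4 - 0.22*n^3 - 4.8*n^2 + 0.43*n - 1.98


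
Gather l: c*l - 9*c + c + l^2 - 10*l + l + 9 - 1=-8*c + l^2 + l*(c - 9) + 8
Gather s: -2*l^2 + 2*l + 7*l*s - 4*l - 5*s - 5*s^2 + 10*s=-2*l^2 - 2*l - 5*s^2 + s*(7*l + 5)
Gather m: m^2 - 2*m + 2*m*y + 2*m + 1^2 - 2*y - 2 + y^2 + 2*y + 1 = m^2 + 2*m*y + y^2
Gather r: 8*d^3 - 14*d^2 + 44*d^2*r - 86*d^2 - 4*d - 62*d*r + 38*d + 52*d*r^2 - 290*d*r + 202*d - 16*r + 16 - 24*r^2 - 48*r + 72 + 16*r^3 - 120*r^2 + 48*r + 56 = 8*d^3 - 100*d^2 + 236*d + 16*r^3 + r^2*(52*d - 144) + r*(44*d^2 - 352*d - 16) + 144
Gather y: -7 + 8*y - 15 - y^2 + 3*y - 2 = -y^2 + 11*y - 24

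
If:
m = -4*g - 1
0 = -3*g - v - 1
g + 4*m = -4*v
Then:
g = -8/27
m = 5/27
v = -1/9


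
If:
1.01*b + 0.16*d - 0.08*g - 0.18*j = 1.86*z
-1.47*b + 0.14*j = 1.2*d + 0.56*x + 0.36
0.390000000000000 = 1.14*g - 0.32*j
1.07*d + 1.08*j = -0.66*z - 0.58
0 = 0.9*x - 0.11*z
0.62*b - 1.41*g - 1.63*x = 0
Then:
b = 2.11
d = -2.72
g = 0.83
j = 1.73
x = 0.09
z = 0.71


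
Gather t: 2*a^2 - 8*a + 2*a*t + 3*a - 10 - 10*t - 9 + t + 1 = 2*a^2 - 5*a + t*(2*a - 9) - 18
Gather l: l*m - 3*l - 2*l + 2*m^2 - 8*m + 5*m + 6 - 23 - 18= l*(m - 5) + 2*m^2 - 3*m - 35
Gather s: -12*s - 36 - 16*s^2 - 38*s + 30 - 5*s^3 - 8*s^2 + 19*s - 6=-5*s^3 - 24*s^2 - 31*s - 12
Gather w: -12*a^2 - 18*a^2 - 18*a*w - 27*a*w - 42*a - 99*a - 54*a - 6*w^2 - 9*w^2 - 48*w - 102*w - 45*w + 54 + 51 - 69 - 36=-30*a^2 - 195*a - 15*w^2 + w*(-45*a - 195)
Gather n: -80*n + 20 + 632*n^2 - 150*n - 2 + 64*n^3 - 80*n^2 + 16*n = 64*n^3 + 552*n^2 - 214*n + 18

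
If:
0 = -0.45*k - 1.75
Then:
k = -3.89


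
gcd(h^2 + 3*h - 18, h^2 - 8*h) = 1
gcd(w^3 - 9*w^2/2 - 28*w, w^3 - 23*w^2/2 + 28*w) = w^2 - 8*w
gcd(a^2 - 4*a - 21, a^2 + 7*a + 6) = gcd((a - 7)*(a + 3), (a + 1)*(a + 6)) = 1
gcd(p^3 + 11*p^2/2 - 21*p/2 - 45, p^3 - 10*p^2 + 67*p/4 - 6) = 1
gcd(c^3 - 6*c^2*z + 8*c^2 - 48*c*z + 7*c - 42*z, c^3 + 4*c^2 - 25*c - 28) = c^2 + 8*c + 7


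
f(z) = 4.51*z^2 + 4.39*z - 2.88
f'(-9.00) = -76.79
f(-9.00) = 322.92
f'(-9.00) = -76.79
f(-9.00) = 322.92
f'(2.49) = 26.85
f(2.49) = 36.01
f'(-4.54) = -36.56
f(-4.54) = 70.15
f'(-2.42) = -17.44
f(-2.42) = 12.91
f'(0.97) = 13.14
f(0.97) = 5.62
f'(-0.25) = 2.14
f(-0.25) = -3.70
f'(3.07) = 32.08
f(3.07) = 53.10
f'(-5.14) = -41.97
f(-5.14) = 93.71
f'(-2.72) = -20.14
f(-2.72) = 18.55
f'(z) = 9.02*z + 4.39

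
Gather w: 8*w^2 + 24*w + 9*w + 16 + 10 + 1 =8*w^2 + 33*w + 27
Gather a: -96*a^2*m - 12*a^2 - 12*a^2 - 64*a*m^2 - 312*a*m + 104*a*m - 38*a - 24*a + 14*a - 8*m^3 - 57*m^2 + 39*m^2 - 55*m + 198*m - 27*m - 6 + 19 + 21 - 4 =a^2*(-96*m - 24) + a*(-64*m^2 - 208*m - 48) - 8*m^3 - 18*m^2 + 116*m + 30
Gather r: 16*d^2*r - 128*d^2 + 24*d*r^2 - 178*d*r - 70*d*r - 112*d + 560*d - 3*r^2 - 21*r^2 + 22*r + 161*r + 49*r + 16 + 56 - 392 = -128*d^2 + 448*d + r^2*(24*d - 24) + r*(16*d^2 - 248*d + 232) - 320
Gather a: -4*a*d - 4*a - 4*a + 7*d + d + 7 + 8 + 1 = a*(-4*d - 8) + 8*d + 16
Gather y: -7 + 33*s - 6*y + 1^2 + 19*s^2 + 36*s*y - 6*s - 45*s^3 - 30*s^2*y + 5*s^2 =-45*s^3 + 24*s^2 + 27*s + y*(-30*s^2 + 36*s - 6) - 6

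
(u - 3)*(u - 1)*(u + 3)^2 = u^4 + 2*u^3 - 12*u^2 - 18*u + 27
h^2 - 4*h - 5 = (h - 5)*(h + 1)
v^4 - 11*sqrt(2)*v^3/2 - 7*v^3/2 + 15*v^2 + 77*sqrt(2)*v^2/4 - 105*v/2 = v*(v - 7/2)*(v - 3*sqrt(2))*(v - 5*sqrt(2)/2)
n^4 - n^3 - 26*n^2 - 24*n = n*(n - 6)*(n + 1)*(n + 4)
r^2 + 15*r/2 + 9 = (r + 3/2)*(r + 6)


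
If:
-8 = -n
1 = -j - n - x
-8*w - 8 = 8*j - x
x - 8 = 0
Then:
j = -17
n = 8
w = 17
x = 8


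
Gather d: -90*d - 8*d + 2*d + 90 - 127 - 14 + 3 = -96*d - 48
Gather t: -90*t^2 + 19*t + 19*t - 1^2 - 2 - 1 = -90*t^2 + 38*t - 4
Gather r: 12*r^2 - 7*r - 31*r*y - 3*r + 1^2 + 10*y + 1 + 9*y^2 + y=12*r^2 + r*(-31*y - 10) + 9*y^2 + 11*y + 2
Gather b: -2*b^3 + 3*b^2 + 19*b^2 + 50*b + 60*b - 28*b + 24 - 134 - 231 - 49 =-2*b^3 + 22*b^2 + 82*b - 390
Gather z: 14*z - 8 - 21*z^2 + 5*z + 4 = -21*z^2 + 19*z - 4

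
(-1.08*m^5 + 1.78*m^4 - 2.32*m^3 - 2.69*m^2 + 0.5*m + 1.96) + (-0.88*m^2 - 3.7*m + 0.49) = -1.08*m^5 + 1.78*m^4 - 2.32*m^3 - 3.57*m^2 - 3.2*m + 2.45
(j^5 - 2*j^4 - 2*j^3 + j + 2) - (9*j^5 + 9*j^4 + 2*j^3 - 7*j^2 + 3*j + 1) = -8*j^5 - 11*j^4 - 4*j^3 + 7*j^2 - 2*j + 1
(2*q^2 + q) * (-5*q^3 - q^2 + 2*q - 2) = -10*q^5 - 7*q^4 + 3*q^3 - 2*q^2 - 2*q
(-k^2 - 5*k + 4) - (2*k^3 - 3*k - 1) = -2*k^3 - k^2 - 2*k + 5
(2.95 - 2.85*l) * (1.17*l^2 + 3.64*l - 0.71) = -3.3345*l^3 - 6.9225*l^2 + 12.7615*l - 2.0945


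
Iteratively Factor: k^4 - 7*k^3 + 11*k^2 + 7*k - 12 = (k - 1)*(k^3 - 6*k^2 + 5*k + 12) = (k - 3)*(k - 1)*(k^2 - 3*k - 4) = (k - 3)*(k - 1)*(k + 1)*(k - 4)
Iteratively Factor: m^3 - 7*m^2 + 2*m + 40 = (m - 5)*(m^2 - 2*m - 8) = (m - 5)*(m - 4)*(m + 2)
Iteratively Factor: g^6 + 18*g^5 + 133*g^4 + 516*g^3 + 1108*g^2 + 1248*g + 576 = (g + 4)*(g^5 + 14*g^4 + 77*g^3 + 208*g^2 + 276*g + 144) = (g + 2)*(g + 4)*(g^4 + 12*g^3 + 53*g^2 + 102*g + 72) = (g + 2)^2*(g + 4)*(g^3 + 10*g^2 + 33*g + 36) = (g + 2)^2*(g + 4)^2*(g^2 + 6*g + 9) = (g + 2)^2*(g + 3)*(g + 4)^2*(g + 3)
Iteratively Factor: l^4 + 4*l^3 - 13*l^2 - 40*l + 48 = (l + 4)*(l^3 - 13*l + 12) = (l + 4)^2*(l^2 - 4*l + 3) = (l - 3)*(l + 4)^2*(l - 1)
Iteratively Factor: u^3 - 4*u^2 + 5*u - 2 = (u - 2)*(u^2 - 2*u + 1) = (u - 2)*(u - 1)*(u - 1)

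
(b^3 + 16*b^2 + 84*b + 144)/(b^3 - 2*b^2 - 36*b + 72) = (b^2 + 10*b + 24)/(b^2 - 8*b + 12)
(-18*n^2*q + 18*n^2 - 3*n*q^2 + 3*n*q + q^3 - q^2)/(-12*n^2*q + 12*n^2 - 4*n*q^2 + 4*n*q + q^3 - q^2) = (3*n + q)/(2*n + q)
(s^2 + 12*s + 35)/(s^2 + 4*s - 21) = (s + 5)/(s - 3)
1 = 1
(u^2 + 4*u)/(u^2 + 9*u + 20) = u/(u + 5)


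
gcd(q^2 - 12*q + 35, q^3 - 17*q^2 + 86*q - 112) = q - 7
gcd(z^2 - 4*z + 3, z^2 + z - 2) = z - 1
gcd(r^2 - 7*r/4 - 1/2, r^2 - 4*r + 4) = r - 2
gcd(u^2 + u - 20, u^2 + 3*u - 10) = u + 5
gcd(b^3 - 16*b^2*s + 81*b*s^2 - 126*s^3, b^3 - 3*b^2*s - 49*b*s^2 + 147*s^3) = b^2 - 10*b*s + 21*s^2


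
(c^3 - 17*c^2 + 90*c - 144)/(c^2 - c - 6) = (c^2 - 14*c + 48)/(c + 2)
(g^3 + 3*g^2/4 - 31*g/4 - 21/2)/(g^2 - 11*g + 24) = (4*g^2 + 15*g + 14)/(4*(g - 8))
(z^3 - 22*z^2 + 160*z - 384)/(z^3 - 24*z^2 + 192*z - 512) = (z - 6)/(z - 8)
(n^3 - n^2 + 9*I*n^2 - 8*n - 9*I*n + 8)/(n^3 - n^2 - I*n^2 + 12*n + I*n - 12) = (n^2 + 9*I*n - 8)/(n^2 - I*n + 12)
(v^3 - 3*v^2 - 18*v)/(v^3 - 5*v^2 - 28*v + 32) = v*(v^2 - 3*v - 18)/(v^3 - 5*v^2 - 28*v + 32)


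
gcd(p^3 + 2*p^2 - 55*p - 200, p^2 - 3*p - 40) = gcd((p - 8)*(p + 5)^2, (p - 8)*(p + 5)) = p^2 - 3*p - 40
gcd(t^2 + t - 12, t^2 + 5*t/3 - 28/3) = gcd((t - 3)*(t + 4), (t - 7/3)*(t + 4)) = t + 4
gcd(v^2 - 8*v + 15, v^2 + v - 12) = v - 3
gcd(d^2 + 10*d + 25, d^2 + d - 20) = d + 5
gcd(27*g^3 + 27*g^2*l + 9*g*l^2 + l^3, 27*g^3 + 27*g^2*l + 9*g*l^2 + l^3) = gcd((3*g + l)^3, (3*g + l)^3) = 27*g^3 + 27*g^2*l + 9*g*l^2 + l^3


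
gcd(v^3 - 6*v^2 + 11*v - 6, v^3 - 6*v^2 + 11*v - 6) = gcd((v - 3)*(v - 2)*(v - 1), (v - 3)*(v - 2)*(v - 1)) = v^3 - 6*v^2 + 11*v - 6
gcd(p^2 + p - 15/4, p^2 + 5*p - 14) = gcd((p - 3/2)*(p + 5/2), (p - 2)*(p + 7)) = 1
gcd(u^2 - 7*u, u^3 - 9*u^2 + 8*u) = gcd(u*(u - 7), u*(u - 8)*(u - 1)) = u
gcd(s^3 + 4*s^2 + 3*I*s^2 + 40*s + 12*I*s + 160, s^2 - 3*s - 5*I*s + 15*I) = s - 5*I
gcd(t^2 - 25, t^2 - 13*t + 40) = t - 5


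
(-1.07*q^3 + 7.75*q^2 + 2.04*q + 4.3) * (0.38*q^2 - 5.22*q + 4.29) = -0.4066*q^5 + 8.5304*q^4 - 44.2701*q^3 + 24.2327*q^2 - 13.6944*q + 18.447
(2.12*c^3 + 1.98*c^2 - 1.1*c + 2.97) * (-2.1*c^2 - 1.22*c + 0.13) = -4.452*c^5 - 6.7444*c^4 + 0.17*c^3 - 4.6376*c^2 - 3.7664*c + 0.3861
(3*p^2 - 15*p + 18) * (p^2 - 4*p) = 3*p^4 - 27*p^3 + 78*p^2 - 72*p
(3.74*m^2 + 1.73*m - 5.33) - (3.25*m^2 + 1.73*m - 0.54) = 0.49*m^2 - 4.79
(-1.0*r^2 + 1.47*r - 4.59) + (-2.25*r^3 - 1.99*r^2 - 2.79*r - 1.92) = -2.25*r^3 - 2.99*r^2 - 1.32*r - 6.51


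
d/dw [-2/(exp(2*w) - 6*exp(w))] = 4*(exp(w) - 3)*exp(-w)/(exp(w) - 6)^2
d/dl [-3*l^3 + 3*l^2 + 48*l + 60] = -9*l^2 + 6*l + 48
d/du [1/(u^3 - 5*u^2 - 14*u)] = (-3*u^2 + 10*u + 14)/(u^2*(-u^2 + 5*u + 14)^2)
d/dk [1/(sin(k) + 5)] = -cos(k)/(sin(k) + 5)^2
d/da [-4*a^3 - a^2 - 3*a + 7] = -12*a^2 - 2*a - 3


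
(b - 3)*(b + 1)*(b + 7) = b^3 + 5*b^2 - 17*b - 21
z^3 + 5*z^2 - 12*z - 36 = (z - 3)*(z + 2)*(z + 6)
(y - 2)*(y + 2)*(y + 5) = y^3 + 5*y^2 - 4*y - 20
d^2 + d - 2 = (d - 1)*(d + 2)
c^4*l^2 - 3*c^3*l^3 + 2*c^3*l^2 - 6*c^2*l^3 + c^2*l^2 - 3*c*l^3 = c*(c - 3*l)*(c*l + l)^2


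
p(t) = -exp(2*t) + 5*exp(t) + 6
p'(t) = -2*exp(2*t) + 5*exp(t)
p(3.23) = -506.66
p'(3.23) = -1151.72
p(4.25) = -4558.24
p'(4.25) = -9479.01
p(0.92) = 12.25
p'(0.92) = -0.05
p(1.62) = 5.73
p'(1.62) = -25.80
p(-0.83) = 7.99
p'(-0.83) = 1.80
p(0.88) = 12.24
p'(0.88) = 0.43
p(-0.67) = 8.30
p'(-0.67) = 2.03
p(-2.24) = 6.52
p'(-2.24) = 0.51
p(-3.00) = 6.25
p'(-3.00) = 0.24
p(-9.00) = 6.00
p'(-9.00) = 0.00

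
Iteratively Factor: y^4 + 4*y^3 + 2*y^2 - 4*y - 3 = (y + 3)*(y^3 + y^2 - y - 1) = (y + 1)*(y + 3)*(y^2 - 1) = (y - 1)*(y + 1)*(y + 3)*(y + 1)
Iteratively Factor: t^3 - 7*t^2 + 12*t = (t)*(t^2 - 7*t + 12) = t*(t - 3)*(t - 4)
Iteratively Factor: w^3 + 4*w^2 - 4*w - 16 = (w + 2)*(w^2 + 2*w - 8) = (w - 2)*(w + 2)*(w + 4)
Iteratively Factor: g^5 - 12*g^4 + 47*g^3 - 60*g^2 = (g - 3)*(g^4 - 9*g^3 + 20*g^2) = g*(g - 3)*(g^3 - 9*g^2 + 20*g) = g*(g - 4)*(g - 3)*(g^2 - 5*g) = g^2*(g - 4)*(g - 3)*(g - 5)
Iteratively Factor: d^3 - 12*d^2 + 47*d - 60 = (d - 5)*(d^2 - 7*d + 12) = (d - 5)*(d - 3)*(d - 4)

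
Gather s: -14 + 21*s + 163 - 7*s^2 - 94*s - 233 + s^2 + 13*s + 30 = -6*s^2 - 60*s - 54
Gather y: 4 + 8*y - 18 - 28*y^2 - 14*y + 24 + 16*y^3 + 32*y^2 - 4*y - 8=16*y^3 + 4*y^2 - 10*y + 2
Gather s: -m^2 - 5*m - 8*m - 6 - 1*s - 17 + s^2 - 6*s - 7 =-m^2 - 13*m + s^2 - 7*s - 30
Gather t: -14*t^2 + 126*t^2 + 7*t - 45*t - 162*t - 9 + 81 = 112*t^2 - 200*t + 72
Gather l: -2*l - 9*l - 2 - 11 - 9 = -11*l - 22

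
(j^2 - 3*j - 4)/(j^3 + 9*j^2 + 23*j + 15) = (j - 4)/(j^2 + 8*j + 15)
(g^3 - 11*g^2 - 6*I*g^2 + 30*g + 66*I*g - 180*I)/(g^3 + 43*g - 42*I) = (g^2 - 11*g + 30)/(g^2 + 6*I*g + 7)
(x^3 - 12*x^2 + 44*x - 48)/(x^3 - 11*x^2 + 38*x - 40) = (x - 6)/(x - 5)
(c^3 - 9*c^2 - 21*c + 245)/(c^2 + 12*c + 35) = (c^2 - 14*c + 49)/(c + 7)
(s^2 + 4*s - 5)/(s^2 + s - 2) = (s + 5)/(s + 2)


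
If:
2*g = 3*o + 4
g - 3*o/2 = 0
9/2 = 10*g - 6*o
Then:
No Solution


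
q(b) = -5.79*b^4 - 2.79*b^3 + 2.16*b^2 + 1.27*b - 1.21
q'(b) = -23.16*b^3 - 8.37*b^2 + 4.32*b + 1.27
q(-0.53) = -1.32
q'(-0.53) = 0.08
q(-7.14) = -13932.36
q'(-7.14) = 7973.83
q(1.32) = -19.77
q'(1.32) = -60.88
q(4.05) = -1703.73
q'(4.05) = -1657.04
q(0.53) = -0.80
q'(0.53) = -2.24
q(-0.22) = -1.37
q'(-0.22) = 0.16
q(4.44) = -2447.34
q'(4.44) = -2171.71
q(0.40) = -0.68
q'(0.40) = 0.18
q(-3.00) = -379.24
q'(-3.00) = 538.30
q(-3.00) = -379.24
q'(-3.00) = 538.30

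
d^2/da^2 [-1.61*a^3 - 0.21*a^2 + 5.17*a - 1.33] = -9.66*a - 0.42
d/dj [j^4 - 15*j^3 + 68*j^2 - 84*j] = 4*j^3 - 45*j^2 + 136*j - 84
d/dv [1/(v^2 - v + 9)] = (1 - 2*v)/(v^2 - v + 9)^2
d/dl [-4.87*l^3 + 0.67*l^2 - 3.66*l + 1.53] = -14.61*l^2 + 1.34*l - 3.66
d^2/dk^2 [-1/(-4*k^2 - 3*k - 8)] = 2*(-16*k^2 - 12*k + (8*k + 3)^2 - 32)/(4*k^2 + 3*k + 8)^3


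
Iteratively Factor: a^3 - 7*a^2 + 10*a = (a)*(a^2 - 7*a + 10) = a*(a - 5)*(a - 2)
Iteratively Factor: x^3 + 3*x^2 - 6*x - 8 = (x + 1)*(x^2 + 2*x - 8) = (x - 2)*(x + 1)*(x + 4)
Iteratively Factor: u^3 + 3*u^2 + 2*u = (u)*(u^2 + 3*u + 2) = u*(u + 1)*(u + 2)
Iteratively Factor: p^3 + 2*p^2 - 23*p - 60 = (p + 3)*(p^2 - p - 20) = (p - 5)*(p + 3)*(p + 4)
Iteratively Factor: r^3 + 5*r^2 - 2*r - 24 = (r + 4)*(r^2 + r - 6) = (r + 3)*(r + 4)*(r - 2)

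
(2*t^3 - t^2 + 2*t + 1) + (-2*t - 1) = 2*t^3 - t^2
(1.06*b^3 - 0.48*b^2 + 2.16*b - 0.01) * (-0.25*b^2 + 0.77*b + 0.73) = -0.265*b^5 + 0.9362*b^4 - 0.1358*b^3 + 1.3153*b^2 + 1.5691*b - 0.0073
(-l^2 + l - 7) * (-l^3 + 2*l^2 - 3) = l^5 - 3*l^4 + 9*l^3 - 11*l^2 - 3*l + 21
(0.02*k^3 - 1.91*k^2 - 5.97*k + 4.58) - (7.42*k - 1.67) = 0.02*k^3 - 1.91*k^2 - 13.39*k + 6.25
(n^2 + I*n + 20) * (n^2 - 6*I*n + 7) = n^4 - 5*I*n^3 + 33*n^2 - 113*I*n + 140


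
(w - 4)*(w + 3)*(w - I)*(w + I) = w^4 - w^3 - 11*w^2 - w - 12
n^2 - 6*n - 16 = (n - 8)*(n + 2)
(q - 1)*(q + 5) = q^2 + 4*q - 5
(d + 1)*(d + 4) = d^2 + 5*d + 4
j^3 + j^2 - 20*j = j*(j - 4)*(j + 5)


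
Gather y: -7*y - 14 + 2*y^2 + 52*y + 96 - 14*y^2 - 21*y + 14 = -12*y^2 + 24*y + 96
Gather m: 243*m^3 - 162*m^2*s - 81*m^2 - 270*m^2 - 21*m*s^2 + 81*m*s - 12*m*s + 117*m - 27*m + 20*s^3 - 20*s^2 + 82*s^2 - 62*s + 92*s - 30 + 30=243*m^3 + m^2*(-162*s - 351) + m*(-21*s^2 + 69*s + 90) + 20*s^3 + 62*s^2 + 30*s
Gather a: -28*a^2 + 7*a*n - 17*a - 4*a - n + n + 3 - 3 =-28*a^2 + a*(7*n - 21)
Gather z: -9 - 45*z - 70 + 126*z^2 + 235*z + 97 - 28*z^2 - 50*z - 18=98*z^2 + 140*z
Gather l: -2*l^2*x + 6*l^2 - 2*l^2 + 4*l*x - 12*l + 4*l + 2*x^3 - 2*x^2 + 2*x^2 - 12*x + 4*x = l^2*(4 - 2*x) + l*(4*x - 8) + 2*x^3 - 8*x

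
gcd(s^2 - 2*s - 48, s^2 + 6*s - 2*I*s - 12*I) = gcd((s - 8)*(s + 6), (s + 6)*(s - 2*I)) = s + 6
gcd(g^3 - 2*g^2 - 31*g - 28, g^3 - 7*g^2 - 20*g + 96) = g + 4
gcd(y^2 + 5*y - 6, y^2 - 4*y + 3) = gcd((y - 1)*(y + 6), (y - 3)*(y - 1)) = y - 1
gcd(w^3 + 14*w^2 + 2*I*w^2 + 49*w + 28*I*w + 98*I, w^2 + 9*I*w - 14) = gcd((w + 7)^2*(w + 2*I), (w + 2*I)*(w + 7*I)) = w + 2*I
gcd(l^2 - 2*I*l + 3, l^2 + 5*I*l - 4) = l + I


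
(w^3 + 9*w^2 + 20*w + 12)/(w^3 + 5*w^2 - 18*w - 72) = (w^2 + 3*w + 2)/(w^2 - w - 12)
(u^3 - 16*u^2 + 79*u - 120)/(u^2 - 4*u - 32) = (u^2 - 8*u + 15)/(u + 4)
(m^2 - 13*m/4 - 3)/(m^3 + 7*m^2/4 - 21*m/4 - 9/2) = (m - 4)/(m^2 + m - 6)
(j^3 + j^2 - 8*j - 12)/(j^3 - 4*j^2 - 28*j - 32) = (j - 3)/(j - 8)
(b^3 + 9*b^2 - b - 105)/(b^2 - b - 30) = (b^2 + 4*b - 21)/(b - 6)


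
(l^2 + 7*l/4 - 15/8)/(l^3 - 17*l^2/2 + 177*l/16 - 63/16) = 2*(2*l + 5)/(4*l^2 - 31*l + 21)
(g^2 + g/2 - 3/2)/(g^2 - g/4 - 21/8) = 4*(g - 1)/(4*g - 7)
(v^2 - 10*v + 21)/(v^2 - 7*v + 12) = (v - 7)/(v - 4)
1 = 1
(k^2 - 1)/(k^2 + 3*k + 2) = (k - 1)/(k + 2)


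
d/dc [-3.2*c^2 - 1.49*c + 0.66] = -6.4*c - 1.49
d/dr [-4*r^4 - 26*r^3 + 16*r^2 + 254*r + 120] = -16*r^3 - 78*r^2 + 32*r + 254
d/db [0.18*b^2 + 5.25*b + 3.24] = 0.36*b + 5.25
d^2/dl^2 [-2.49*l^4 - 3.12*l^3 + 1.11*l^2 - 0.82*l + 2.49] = -29.88*l^2 - 18.72*l + 2.22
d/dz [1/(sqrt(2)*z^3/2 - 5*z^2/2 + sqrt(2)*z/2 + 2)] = 2*(-3*sqrt(2)*z^2 + 10*z - sqrt(2))/(sqrt(2)*z^3 - 5*z^2 + sqrt(2)*z + 4)^2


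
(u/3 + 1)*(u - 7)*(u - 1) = u^3/3 - 5*u^2/3 - 17*u/3 + 7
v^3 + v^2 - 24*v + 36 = (v - 3)*(v - 2)*(v + 6)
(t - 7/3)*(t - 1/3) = t^2 - 8*t/3 + 7/9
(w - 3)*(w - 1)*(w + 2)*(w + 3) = w^4 + w^3 - 11*w^2 - 9*w + 18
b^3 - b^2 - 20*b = b*(b - 5)*(b + 4)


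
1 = 1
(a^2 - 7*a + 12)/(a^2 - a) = (a^2 - 7*a + 12)/(a*(a - 1))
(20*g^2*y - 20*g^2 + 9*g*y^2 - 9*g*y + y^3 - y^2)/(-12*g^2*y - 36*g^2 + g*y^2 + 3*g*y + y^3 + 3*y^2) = (5*g*y - 5*g + y^2 - y)/(-3*g*y - 9*g + y^2 + 3*y)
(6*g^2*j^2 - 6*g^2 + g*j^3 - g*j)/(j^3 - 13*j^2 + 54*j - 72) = g*(6*g*j^2 - 6*g + j^3 - j)/(j^3 - 13*j^2 + 54*j - 72)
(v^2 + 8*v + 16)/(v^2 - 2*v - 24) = (v + 4)/(v - 6)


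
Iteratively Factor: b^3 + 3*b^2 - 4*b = (b - 1)*(b^2 + 4*b) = b*(b - 1)*(b + 4)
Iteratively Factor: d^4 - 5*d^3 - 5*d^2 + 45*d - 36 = (d - 4)*(d^3 - d^2 - 9*d + 9) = (d - 4)*(d - 3)*(d^2 + 2*d - 3) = (d - 4)*(d - 3)*(d - 1)*(d + 3)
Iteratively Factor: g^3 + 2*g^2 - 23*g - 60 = (g - 5)*(g^2 + 7*g + 12) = (g - 5)*(g + 3)*(g + 4)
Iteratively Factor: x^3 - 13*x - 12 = (x - 4)*(x^2 + 4*x + 3) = (x - 4)*(x + 1)*(x + 3)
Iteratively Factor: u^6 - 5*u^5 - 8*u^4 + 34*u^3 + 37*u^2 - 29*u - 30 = (u + 2)*(u^5 - 7*u^4 + 6*u^3 + 22*u^2 - 7*u - 15) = (u - 1)*(u + 2)*(u^4 - 6*u^3 + 22*u + 15) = (u - 3)*(u - 1)*(u + 2)*(u^3 - 3*u^2 - 9*u - 5) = (u - 3)*(u - 1)*(u + 1)*(u + 2)*(u^2 - 4*u - 5) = (u - 5)*(u - 3)*(u - 1)*(u + 1)*(u + 2)*(u + 1)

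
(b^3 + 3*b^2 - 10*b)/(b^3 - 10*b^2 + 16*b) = (b + 5)/(b - 8)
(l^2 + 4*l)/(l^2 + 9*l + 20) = l/(l + 5)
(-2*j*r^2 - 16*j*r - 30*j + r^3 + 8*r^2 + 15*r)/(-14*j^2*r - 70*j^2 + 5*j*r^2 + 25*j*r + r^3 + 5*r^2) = (r + 3)/(7*j + r)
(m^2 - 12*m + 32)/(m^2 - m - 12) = (m - 8)/(m + 3)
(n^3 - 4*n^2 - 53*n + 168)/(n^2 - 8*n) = n + 4 - 21/n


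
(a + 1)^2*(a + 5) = a^3 + 7*a^2 + 11*a + 5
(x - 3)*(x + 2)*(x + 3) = x^3 + 2*x^2 - 9*x - 18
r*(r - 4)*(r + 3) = r^3 - r^2 - 12*r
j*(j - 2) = j^2 - 2*j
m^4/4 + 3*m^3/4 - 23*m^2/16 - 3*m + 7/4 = (m/4 + 1/2)*(m - 2)*(m - 1/2)*(m + 7/2)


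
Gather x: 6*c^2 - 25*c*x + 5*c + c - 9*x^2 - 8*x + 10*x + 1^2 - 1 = 6*c^2 + 6*c - 9*x^2 + x*(2 - 25*c)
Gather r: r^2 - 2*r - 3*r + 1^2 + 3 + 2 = r^2 - 5*r + 6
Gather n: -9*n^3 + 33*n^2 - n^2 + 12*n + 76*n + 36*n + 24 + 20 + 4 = -9*n^3 + 32*n^2 + 124*n + 48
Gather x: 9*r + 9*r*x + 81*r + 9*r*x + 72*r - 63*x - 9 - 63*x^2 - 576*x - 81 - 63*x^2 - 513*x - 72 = 162*r - 126*x^2 + x*(18*r - 1152) - 162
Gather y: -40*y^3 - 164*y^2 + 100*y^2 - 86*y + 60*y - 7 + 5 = -40*y^3 - 64*y^2 - 26*y - 2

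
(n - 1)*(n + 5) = n^2 + 4*n - 5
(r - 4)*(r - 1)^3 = r^4 - 7*r^3 + 15*r^2 - 13*r + 4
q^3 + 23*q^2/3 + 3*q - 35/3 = (q - 1)*(q + 5/3)*(q + 7)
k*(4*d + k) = 4*d*k + k^2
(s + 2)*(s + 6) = s^2 + 8*s + 12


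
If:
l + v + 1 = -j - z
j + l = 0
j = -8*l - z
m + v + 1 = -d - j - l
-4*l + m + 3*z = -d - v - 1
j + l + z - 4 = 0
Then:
No Solution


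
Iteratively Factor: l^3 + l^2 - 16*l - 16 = (l + 4)*(l^2 - 3*l - 4) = (l - 4)*(l + 4)*(l + 1)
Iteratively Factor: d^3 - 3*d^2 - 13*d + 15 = (d - 1)*(d^2 - 2*d - 15) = (d - 1)*(d + 3)*(d - 5)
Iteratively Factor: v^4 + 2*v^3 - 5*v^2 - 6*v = (v)*(v^3 + 2*v^2 - 5*v - 6) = v*(v + 1)*(v^2 + v - 6) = v*(v + 1)*(v + 3)*(v - 2)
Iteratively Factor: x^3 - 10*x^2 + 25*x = (x)*(x^2 - 10*x + 25) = x*(x - 5)*(x - 5)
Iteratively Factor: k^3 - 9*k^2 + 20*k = (k)*(k^2 - 9*k + 20) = k*(k - 4)*(k - 5)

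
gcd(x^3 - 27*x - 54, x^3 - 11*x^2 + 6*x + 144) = x^2 - 3*x - 18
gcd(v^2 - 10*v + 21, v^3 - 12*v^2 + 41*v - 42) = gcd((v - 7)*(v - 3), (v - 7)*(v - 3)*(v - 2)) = v^2 - 10*v + 21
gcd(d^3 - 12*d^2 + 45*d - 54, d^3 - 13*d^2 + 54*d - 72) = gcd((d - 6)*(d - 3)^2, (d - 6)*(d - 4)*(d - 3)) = d^2 - 9*d + 18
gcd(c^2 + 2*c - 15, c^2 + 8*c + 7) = 1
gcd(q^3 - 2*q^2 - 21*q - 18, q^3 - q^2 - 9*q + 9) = q + 3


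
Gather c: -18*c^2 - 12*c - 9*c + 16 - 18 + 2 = -18*c^2 - 21*c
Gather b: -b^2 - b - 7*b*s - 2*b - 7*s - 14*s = -b^2 + b*(-7*s - 3) - 21*s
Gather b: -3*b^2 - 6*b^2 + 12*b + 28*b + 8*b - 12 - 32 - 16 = -9*b^2 + 48*b - 60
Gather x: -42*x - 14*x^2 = -14*x^2 - 42*x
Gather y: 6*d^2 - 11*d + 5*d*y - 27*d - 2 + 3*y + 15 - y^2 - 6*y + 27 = 6*d^2 - 38*d - y^2 + y*(5*d - 3) + 40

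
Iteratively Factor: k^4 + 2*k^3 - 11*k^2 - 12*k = (k - 3)*(k^3 + 5*k^2 + 4*k) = k*(k - 3)*(k^2 + 5*k + 4) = k*(k - 3)*(k + 4)*(k + 1)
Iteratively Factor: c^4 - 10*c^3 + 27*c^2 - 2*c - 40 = (c - 2)*(c^3 - 8*c^2 + 11*c + 20) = (c - 2)*(c + 1)*(c^2 - 9*c + 20) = (c - 4)*(c - 2)*(c + 1)*(c - 5)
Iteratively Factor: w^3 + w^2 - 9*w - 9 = (w + 3)*(w^2 - 2*w - 3) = (w - 3)*(w + 3)*(w + 1)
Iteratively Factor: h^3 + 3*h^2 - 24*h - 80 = (h + 4)*(h^2 - h - 20) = (h + 4)^2*(h - 5)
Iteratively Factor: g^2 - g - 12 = (g - 4)*(g + 3)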